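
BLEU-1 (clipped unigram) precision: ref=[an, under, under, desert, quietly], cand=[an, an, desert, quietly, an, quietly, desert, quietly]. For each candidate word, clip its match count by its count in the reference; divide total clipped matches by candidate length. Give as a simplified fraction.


Reference word counts: {'an': 1, 'desert': 1, 'quietly': 1, 'under': 2}
Checking each candidate word (with clipping):
  'an' -> in reference (ref count 1, used 1/1) -> match (matches: 1)
  'an' -> ref count 1 already used up (1/1) -> clipped, no match (matches: 1)
  'desert' -> in reference (ref count 1, used 1/1) -> match (matches: 2)
  'quietly' -> in reference (ref count 1, used 1/1) -> match (matches: 3)
  'an' -> ref count 1 already used up (1/1) -> clipped, no match (matches: 3)
  'quietly' -> ref count 1 already used up (1/1) -> clipped, no match (matches: 3)
  'desert' -> ref count 1 already used up (1/1) -> clipped, no match (matches: 3)
  'quietly' -> ref count 1 already used up (1/1) -> clipped, no match (matches: 3)
Clipped matches: 3, Candidate length: 8
Precision = 3/8

3/8


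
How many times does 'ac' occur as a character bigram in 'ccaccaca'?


Scanning 'ccaccaca' for bigram 'ac':
  Position 0: 'cc' -> no
  Position 1: 'ca' -> no
  Position 2: 'ac' -> MATCH
  Position 3: 'cc' -> no
  Position 4: 'ca' -> no
  Position 5: 'ac' -> MATCH
  Position 6: 'ca' -> no
Total matches: 2

2


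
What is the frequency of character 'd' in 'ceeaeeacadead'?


Scanning 'ceeaeeacadead' for 'd':
  Position 9: 'd' -> MATCH (count: 1)
  Position 12: 'd' -> MATCH (count: 2)
Total occurrences of 'd': 2

2


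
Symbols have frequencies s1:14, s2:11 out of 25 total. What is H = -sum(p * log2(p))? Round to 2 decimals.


Computing entropy H = -sum(p_i * log2(p_i)):
  s1: p = 14/25 = 0.5600, -p*log2(p) = 0.4684
  s2: p = 11/25 = 0.4400, -p*log2(p) = 0.5211
H = sum of terms = 0.9895
Rounded to 2 decimals: 0.99

0.99


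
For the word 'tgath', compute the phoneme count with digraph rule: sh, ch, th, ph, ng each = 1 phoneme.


Parsing 'tgath' greedily, digraphs first:
  't' -> consonant phoneme (phonemes so far: 1)
  'g' -> consonant phoneme (phonemes so far: 2)
  'a' -> vowel phoneme (phonemes so far: 3)
  'th' -> digraph (1 consonant phoneme) (phonemes so far: 4)
Total phonemes: 4

4


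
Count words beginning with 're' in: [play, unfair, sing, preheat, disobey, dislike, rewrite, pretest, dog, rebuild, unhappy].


Checking each word for prefix 're':
  'play' -> no (count: 0)
  'unfair' -> no (count: 0)
  'sing' -> no (count: 0)
  'preheat' -> no (count: 0)
  'disobey' -> no (count: 0)
  'dislike' -> no (count: 0)
  'rewrite' -> YES, starts with 're' (count: 1)
  'pretest' -> no (count: 1)
  'dog' -> no (count: 1)
  'rebuild' -> YES, starts with 're' (count: 2)
  'unhappy' -> no (count: 2)
Total with prefix 're': 2

2


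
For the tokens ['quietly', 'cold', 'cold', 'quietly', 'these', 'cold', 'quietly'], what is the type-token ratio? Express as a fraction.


Tokens: 7
Unique types: ('cold', 'quietly', 'these') = 3
TTR = 3/7
Already in lowest terms.

3/7


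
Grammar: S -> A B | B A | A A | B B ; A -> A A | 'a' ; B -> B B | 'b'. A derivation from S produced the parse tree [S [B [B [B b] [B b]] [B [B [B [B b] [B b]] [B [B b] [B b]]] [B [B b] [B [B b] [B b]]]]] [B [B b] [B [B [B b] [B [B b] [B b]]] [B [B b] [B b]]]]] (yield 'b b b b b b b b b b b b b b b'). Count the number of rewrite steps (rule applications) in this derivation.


Every bracketed nonterminal node [X ...] in the tree is produced by exactly one rule application.
Reading the tree off as a leftmost derivation:
  Step 1: S  =>  B B   (applied S -> B B)
  Step 2: B B  =>  B B B   (applied B -> B B)
  Step 3: B B B  =>  B B B B   (applied B -> B B)
  Step 4: B B B B  =>  b B B B   (applied B -> b)
  Step 5: b B B B  =>  b b B B   (applied B -> b)
  Step 6: b b B B  =>  b b B B B   (applied B -> B B)
  Step 7: b b B B B  =>  b b B B B B   (applied B -> B B)
  Step 8: b b B B B B  =>  b b B B B B B   (applied B -> B B)
  Step 9: b b B B B B B  =>  b b b B B B B   (applied B -> b)
  Step 10: b b b B B B B  =>  b b b b B B B   (applied B -> b)
  Step 11: b b b b B B B  =>  b b b b B B B B   (applied B -> B B)
  Step 12: b b b b B B B B  =>  b b b b b B B B   (applied B -> b)
  Step 13: b b b b b B B B  =>  b b b b b b B B   (applied B -> b)
  Step 14: b b b b b b B B  =>  b b b b b b B B B   (applied B -> B B)
  Step 15: b b b b b b B B B  =>  b b b b b b b B B   (applied B -> b)
  Step 16: b b b b b b b B B  =>  b b b b b b b B B B   (applied B -> B B)
  Step 17: b b b b b b b B B B  =>  b b b b b b b b B B   (applied B -> b)
  Step 18: b b b b b b b b B B  =>  b b b b b b b b b B   (applied B -> b)
  Step 19: b b b b b b b b b B  =>  b b b b b b b b b B B   (applied B -> B B)
  Step 20: b b b b b b b b b B B  =>  b b b b b b b b b b B   (applied B -> b)
  Step 21: b b b b b b b b b b B  =>  b b b b b b b b b b B B   (applied B -> B B)
  Step 22: b b b b b b b b b b B B  =>  b b b b b b b b b b B B B   (applied B -> B B)
  Step 23: b b b b b b b b b b B B B  =>  b b b b b b b b b b b B B   (applied B -> b)
  Step 24: b b b b b b b b b b b B B  =>  b b b b b b b b b b b B B B   (applied B -> B B)
  Step 25: b b b b b b b b b b b B B B  =>  b b b b b b b b b b b b B B   (applied B -> b)
  Step 26: b b b b b b b b b b b b B B  =>  b b b b b b b b b b b b b B   (applied B -> b)
  Step 27: b b b b b b b b b b b b b B  =>  b b b b b b b b b b b b b B B   (applied B -> B B)
  Step 28: b b b b b b b b b b b b b B B  =>  b b b b b b b b b b b b b b B   (applied B -> b)
  Step 29: b b b b b b b b b b b b b b B  =>  b b b b b b b b b b b b b b b   (applied B -> b)
Final yield: b b b b b b b b b b b b b b b
Total rewrite steps: 29

29


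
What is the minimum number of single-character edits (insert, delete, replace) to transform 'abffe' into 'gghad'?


Building DP table for s1='abffe' (len 5) and s2='gghad' (len 5):
       g  g  h  a  d
    0  1  2  3  4  5
  a 1  1  2  3  3  4
  b 2  2  2  3  4  4
  f 3  3  3  3  4  5
  f 4  4  4  4  4  5
  e 5  5  5  5  5  5
Edit distance = dp[5][5] = 5

5


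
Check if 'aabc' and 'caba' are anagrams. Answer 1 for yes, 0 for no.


Sort characters of 'aabc': 'aabc'
Sort characters of 'caba': 'aabc'
Sorted forms match -> they ARE anagrams
Result: 1

1


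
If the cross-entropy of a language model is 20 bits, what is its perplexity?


Perplexity formula: PP = 2^H
H = 20
PP = 2^20
PP = 2^20 = 1048576

1048576


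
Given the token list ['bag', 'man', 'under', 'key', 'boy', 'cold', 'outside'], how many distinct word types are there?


Listing all tokens and tracking unique types:
  Token 1: 'bag' -> NEW (unique so far: 1)
  Token 2: 'man' -> NEW (unique so far: 2)
  Token 3: 'under' -> NEW (unique so far: 3)
  Token 4: 'key' -> NEW (unique so far: 4)
  Token 5: 'boy' -> NEW (unique so far: 5)
  Token 6: 'cold' -> NEW (unique so far: 6)
  Token 7: 'outside' -> NEW (unique so far: 7)
Unique types: ('bag', 'boy', 'cold', 'key', 'man', 'outside', 'under')
Vocabulary size: 7

7


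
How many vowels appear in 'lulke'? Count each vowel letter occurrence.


Scanning each character of 'lulke':
  Position 1: 'l' -> consonant (running count: 0)
  Position 2: 'u' -> vowel (running count: 1)
  Position 3: 'l' -> consonant (running count: 1)
  Position 4: 'k' -> consonant (running count: 1)
  Position 5: 'e' -> vowel (running count: 2)
Total vowels: 2

2


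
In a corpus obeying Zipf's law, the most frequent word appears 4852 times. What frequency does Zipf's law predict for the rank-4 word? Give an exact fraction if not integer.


Zipf's law: freq(rank) = f1 / rank
f1 = 4852, rank = 4
freq = 4852 / 4
= 1213

1213


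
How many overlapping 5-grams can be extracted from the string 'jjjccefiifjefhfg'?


String 'jjjccefiifjefhfg' has length L = 16.
Number of overlapping n-grams = L - n + 1
Substituting: 16 - 5 + 1 = 12

12


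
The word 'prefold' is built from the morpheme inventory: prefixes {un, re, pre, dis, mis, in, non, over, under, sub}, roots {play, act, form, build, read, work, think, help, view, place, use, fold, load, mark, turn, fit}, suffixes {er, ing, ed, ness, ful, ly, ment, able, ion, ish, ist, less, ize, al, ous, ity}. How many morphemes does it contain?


Segmenting 'prefold' against the inventory:
  'pre' -> prefix (morpheme 1)
  'fold' -> root (morpheme 2)
Total morphemes: 2

2


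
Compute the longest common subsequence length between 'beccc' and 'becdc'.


DP table for LCS of 'beccc' and 'becdc':
       b  e  c  d  c
    0  0  0  0  0  0
  b 0  1  1  1  1  1
  e 0  1  2  2  2  2
  c 0  1  2  3  3  3
  c 0  1  2  3  3  4
  c 0  1  2  3  3  4
LCS: 'becc'
LCS length = 4

4


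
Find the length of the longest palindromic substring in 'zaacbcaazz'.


Scanning 'zaacbcaazz' for palindromic substrings.
Substring at positions 0-8: 'zaacbcaaz'.
Check: reverse('zaacbcaaz') = 'zaacbcaaz' -> palindrome confirmed.
Neighbouring characters ('-' / 'z') break symmetry, so it cannot extend further.
No longer palindromic substring exists; longest length = 9

9


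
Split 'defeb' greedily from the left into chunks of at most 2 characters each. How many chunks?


'defeb' has 5 characters.
Chunking with max size 2:
  Chunk 1: 'de' (positions 0-1)
  Chunk 2: 'fe' (positions 2-3)
  Chunk 3: 'b' (positions 4-4)
Total chunks: ceil(5 / 2) = 3

3


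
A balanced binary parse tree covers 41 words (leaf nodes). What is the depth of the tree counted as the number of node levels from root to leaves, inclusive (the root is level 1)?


In a balanced binary tree with n leaves the deepest leaf is ceil(log2(n)) edges below the root,
so counting node levels inclusive of root and leaves gives ceil(log2(n)) + 1 levels.
log2(41) = 5.3576
ceil(5.3576) = 6
levels = 6 + 1 = 7

7


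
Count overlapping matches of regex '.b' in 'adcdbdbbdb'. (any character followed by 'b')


Pattern: .b means any character followed by 'b'.
Scanning 'adcdbdbbdb' position-by-position:
  Pos 0: window 'ad' -> no
  Pos 1: window 'dc' -> no
  Pos 2: window 'cd' -> no
  Pos 3: window 'db' -> MATCH
  Pos 4: window 'bd' -> no
  Pos 5: window 'db' -> MATCH
  Pos 6: window 'bb' -> MATCH
  Pos 7: window 'bd' -> no
  Pos 8: window 'db' -> MATCH
  Pos 9: window 'b' -> no
Total matches: 4

4


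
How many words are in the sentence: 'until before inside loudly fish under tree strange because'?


Counting words by splitting on spaces:
  Word 1: 'until'
  Word 2: 'before'
  Word 3: 'inside'
  Word 4: 'loudly'
  Word 5: 'fish'
  Word 6: 'under'
  Word 7: 'tree'
  Word 8: 'strange'
  Word 9: 'because'
Total words: 9

9


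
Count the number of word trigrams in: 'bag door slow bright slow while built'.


Word trigrams from [7] words:
  Trigram 1: (bag door slow)
  Trigram 2: (door slow bright)
  Trigram 3: (slow bright slow)
  Trigram 4: (bright slow while)
  Trigram 5: (slow while built)
Total word trigrams: 7 - 2 = 5

5


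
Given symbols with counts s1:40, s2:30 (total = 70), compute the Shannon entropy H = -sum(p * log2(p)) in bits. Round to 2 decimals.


Computing entropy H = -sum(p_i * log2(p_i)):
  s1: p = 40/70 = 0.5714, -p*log2(p) = 0.4613
  s2: p = 30/70 = 0.4286, -p*log2(p) = 0.5239
H = sum of terms = 0.9852
Rounded to 2 decimals: 0.99

0.99


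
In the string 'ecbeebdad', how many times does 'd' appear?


Scanning 'ecbeebdad' for 'd':
  Position 6: 'd' -> MATCH (count: 1)
  Position 8: 'd' -> MATCH (count: 2)
Total occurrences of 'd': 2

2


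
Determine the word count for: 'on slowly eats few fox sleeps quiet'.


Counting words by splitting on spaces:
  Word 1: 'on'
  Word 2: 'slowly'
  Word 3: 'eats'
  Word 4: 'few'
  Word 5: 'fox'
  Word 6: 'sleeps'
  Word 7: 'quiet'
Total words: 7

7


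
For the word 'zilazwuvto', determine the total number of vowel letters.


Scanning each character of 'zilazwuvto':
  Position 1: 'z' -> consonant (running count: 0)
  Position 2: 'i' -> vowel (running count: 1)
  Position 3: 'l' -> consonant (running count: 1)
  Position 4: 'a' -> vowel (running count: 2)
  Position 5: 'z' -> consonant (running count: 2)
  Position 6: 'w' -> consonant (running count: 2)
  Position 7: 'u' -> vowel (running count: 3)
  Position 8: 'v' -> consonant (running count: 3)
  Position 9: 't' -> consonant (running count: 3)
  Position 10: 'o' -> vowel (running count: 4)
Total vowels: 4

4


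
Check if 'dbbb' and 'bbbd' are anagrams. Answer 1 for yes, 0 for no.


Sort characters of 'dbbb': 'bbbd'
Sort characters of 'bbbd': 'bbbd'
Sorted forms match -> they ARE anagrams
Result: 1

1


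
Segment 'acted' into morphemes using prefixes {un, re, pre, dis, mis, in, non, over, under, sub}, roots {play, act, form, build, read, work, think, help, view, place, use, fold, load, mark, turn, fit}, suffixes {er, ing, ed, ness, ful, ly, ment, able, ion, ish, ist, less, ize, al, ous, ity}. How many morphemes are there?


Segmenting 'acted' against the inventory:
  'act' -> root (morpheme 1)
  'ed' -> suffix (morpheme 2)
Total morphemes: 2

2


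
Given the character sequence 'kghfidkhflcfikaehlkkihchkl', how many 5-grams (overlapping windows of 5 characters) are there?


String 'kghfidkhflcfikaehlkkihchkl' has length L = 26.
Number of overlapping n-grams = L - n + 1
Substituting: 26 - 5 + 1 = 22

22


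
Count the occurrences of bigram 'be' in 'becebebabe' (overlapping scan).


Scanning 'becebebabe' for bigram 'be':
  Position 0: 'be' -> MATCH
  Position 1: 'ec' -> no
  Position 2: 'ce' -> no
  Position 3: 'eb' -> no
  Position 4: 'be' -> MATCH
  Position 5: 'eb' -> no
  Position 6: 'ba' -> no
  Position 7: 'ab' -> no
  Position 8: 'be' -> MATCH
Total matches: 3

3


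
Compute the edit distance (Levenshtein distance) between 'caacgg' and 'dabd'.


Building DP table for s1='caacgg' (len 6) and s2='dabd' (len 4):
       d  a  b  d
    0  1  2  3  4
  c 1  1  2  3  4
  a 2  2  1  2  3
  a 3  3  2  2  3
  c 4  4  3  3  3
  g 5  5  4  4  4
  g 6  6  5  5  5
Edit distance = dp[6][4] = 5

5


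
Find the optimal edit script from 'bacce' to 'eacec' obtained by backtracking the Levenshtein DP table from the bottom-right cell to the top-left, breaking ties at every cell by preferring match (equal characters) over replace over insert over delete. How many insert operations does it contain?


Edit distance = 3. Backtracking from cell (5, 5) with preference match > replace > insert > delete,
then listing the resulting alignment 'bacce' -> 'eacec' left to right:
  Step 1: replace b->e
  Step 2: keep 'a'
  Step 3: keep 'c'
  Step 4: replace c->e
  Step 5: replace e->c
Total insertions: 0

0


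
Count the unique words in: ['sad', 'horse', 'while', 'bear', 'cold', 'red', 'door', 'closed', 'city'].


Listing all tokens and tracking unique types:
  Token 1: 'sad' -> NEW (unique so far: 1)
  Token 2: 'horse' -> NEW (unique so far: 2)
  Token 3: 'while' -> NEW (unique so far: 3)
  Token 4: 'bear' -> NEW (unique so far: 4)
  Token 5: 'cold' -> NEW (unique so far: 5)
  Token 6: 'red' -> NEW (unique so far: 6)
  Token 7: 'door' -> NEW (unique so far: 7)
  Token 8: 'closed' -> NEW (unique so far: 8)
  Token 9: 'city' -> NEW (unique so far: 9)
Unique types: ('bear', 'city', 'closed', 'cold', 'door', 'horse', 'red', 'sad', 'while')
Vocabulary size: 9

9


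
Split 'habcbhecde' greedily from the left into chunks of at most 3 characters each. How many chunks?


'habcbhecde' has 10 characters.
Chunking with max size 3:
  Chunk 1: 'hab' (positions 0-2)
  Chunk 2: 'cbh' (positions 3-5)
  Chunk 3: 'ecd' (positions 6-8)
  Chunk 4: 'e' (positions 9-9)
Total chunks: ceil(10 / 3) = 4

4


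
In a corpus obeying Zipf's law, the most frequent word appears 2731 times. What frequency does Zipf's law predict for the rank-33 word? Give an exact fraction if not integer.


Zipf's law: freq(rank) = f1 / rank
f1 = 2731, rank = 33
freq = 2731 / 33
GCD(2731, 33) = 1
Simplified: 2731/33

2731/33


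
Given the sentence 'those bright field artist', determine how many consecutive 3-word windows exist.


Word trigrams from [4] words:
  Trigram 1: (those bright field)
  Trigram 2: (bright field artist)
Total word trigrams: 4 - 2 = 2

2


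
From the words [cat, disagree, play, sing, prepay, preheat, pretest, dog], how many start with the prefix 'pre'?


Checking each word for prefix 'pre':
  'cat' -> no (count: 0)
  'disagree' -> no (count: 0)
  'play' -> no (count: 0)
  'sing' -> no (count: 0)
  'prepay' -> YES, starts with 'pre' (count: 1)
  'preheat' -> YES, starts with 'pre' (count: 2)
  'pretest' -> YES, starts with 'pre' (count: 3)
  'dog' -> no (count: 3)
Total with prefix 'pre': 3

3


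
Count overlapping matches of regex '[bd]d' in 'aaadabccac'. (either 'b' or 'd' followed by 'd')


Pattern: [bd]d means either 'b' or 'd' followed by 'd'.
Scanning 'aaadabccac' position-by-position:
  Pos 0: window 'aa' -> no
  Pos 1: window 'aa' -> no
  Pos 2: window 'ad' -> no
  Pos 3: window 'da' -> no
  Pos 4: window 'ab' -> no
  Pos 5: window 'bc' -> no
  Pos 6: window 'cc' -> no
  Pos 7: window 'ca' -> no
  Pos 8: window 'ac' -> no
  Pos 9: window 'c' -> no
Total matches: 0

0


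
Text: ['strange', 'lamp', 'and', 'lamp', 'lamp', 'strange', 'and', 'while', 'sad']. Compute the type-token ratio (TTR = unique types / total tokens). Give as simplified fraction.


Tokens: 9
Unique types: ('and', 'lamp', 'sad', 'strange', 'while') = 5
TTR = 5/9
Already in lowest terms.

5/9


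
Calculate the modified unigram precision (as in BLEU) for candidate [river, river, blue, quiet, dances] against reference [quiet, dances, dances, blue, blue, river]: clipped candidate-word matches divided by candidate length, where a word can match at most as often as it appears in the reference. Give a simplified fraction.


Reference word counts: {'blue': 2, 'dances': 2, 'quiet': 1, 'river': 1}
Checking each candidate word (with clipping):
  'river' -> in reference (ref count 1, used 1/1) -> match (matches: 1)
  'river' -> ref count 1 already used up (1/1) -> clipped, no match (matches: 1)
  'blue' -> in reference (ref count 2, used 1/2) -> match (matches: 2)
  'quiet' -> in reference (ref count 1, used 1/1) -> match (matches: 3)
  'dances' -> in reference (ref count 2, used 1/2) -> match (matches: 4)
Clipped matches: 4, Candidate length: 5
Precision = 4/5

4/5


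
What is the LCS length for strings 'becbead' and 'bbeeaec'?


DP table for LCS of 'becbead' and 'bbeeaec':
       b  b  e  e  a  e  c
    0  0  0  0  0  0  0  0
  b 0  1  1  1  1  1  1  1
  e 0  1  1  2  2  2  2  2
  c 0  1  1  2  2  2  2  3
  b 0  1  2  2  2  2  2  3
  e 0  1  2  3  3  3  3  3
  a 0  1  2  3  3  4  4  4
  d 0  1  2  3  3  4  4  4
LCS: 'beea'
LCS length = 4

4


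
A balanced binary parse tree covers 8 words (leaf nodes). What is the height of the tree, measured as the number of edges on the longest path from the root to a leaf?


In a balanced binary tree with n leaves the deepest leaf is ceil(log2(n)) edges below the root.
log2(8) = 3.0000
ceil(3.0000) = 3
height (edges) = 3

3


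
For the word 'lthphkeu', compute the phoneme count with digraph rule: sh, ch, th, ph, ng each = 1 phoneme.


Parsing 'lthphkeu' greedily, digraphs first:
  'l' -> consonant phoneme (phonemes so far: 1)
  'th' -> digraph (1 consonant phoneme) (phonemes so far: 2)
  'ph' -> digraph (1 consonant phoneme) (phonemes so far: 3)
  'k' -> consonant phoneme (phonemes so far: 4)
  'e' -> vowel phoneme (phonemes so far: 5)
  'u' -> vowel phoneme (phonemes so far: 6)
Total phonemes: 6

6


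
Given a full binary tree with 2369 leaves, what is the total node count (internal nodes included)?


Leaf nodes (terminals): 2369
Internal nodes = n - 1 = 2369 - 1 = 2368
Total = leaves + internal = 2369 + 2368 = 4737

4737


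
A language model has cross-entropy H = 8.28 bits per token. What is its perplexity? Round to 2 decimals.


Perplexity formula: PP = 2^H
H = 8.28
PP = 2^8.28
Decompose: 2^8.28 = 2^8 * 2^0.28
2^8 = 256, 2^0.28 ~ 1.2141949
PP ~ 256 * 1.2141949 = 310.8338944
Rounded to 2 decimals: 310.83

310.83


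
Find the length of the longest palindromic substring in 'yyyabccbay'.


Scanning 'yyyabccbay' for palindromic substrings.
Substring at positions 2-9: 'yabccbay'.
Check: reverse('yabccbay') = 'yabccbay' -> palindrome confirmed.
Neighbouring characters ('y' / '-') break symmetry, so it cannot extend further.
No longer palindromic substring exists; longest length = 8

8


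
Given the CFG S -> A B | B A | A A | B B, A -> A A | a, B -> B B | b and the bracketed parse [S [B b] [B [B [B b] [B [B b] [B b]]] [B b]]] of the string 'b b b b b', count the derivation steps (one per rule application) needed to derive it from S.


Every bracketed nonterminal node [X ...] in the tree is produced by exactly one rule application.
Reading the tree off as a leftmost derivation:
  Step 1: S  =>  B B   (applied S -> B B)
  Step 2: B B  =>  b B   (applied B -> b)
  Step 3: b B  =>  b B B   (applied B -> B B)
  Step 4: b B B  =>  b B B B   (applied B -> B B)
  Step 5: b B B B  =>  b b B B   (applied B -> b)
  Step 6: b b B B  =>  b b B B B   (applied B -> B B)
  Step 7: b b B B B  =>  b b b B B   (applied B -> b)
  Step 8: b b b B B  =>  b b b b B   (applied B -> b)
  Step 9: b b b b B  =>  b b b b b   (applied B -> b)
Final yield: b b b b b
Total rewrite steps: 9

9


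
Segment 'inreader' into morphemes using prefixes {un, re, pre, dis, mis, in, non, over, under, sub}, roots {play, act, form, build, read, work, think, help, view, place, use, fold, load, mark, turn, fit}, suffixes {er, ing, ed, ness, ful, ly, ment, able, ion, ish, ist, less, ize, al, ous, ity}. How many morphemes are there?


Segmenting 'inreader' against the inventory:
  'in' -> prefix (morpheme 1)
  'read' -> root (morpheme 2)
  'er' -> suffix (morpheme 3)
Total morphemes: 3

3


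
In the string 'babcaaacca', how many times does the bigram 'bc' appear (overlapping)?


Scanning 'babcaaacca' for bigram 'bc':
  Position 0: 'ba' -> no
  Position 1: 'ab' -> no
  Position 2: 'bc' -> MATCH
  Position 3: 'ca' -> no
  Position 4: 'aa' -> no
  Position 5: 'aa' -> no
  Position 6: 'ac' -> no
  Position 7: 'cc' -> no
  Position 8: 'ca' -> no
Total matches: 1

1


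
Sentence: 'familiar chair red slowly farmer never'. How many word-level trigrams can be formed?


Word trigrams from [6] words:
  Trigram 1: (familiar chair red)
  Trigram 2: (chair red slowly)
  Trigram 3: (red slowly farmer)
  Trigram 4: (slowly farmer never)
Total word trigrams: 6 - 2 = 4

4


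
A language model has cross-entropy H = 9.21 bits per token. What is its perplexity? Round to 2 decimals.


Perplexity formula: PP = 2^H
H = 9.21
PP = 2^9.21
Decompose: 2^9.21 = 2^9 * 2^0.21
2^9 = 512, 2^0.21 ~ 1.1566882
PP ~ 512 * 1.1566882 = 592.2243584
Rounded to 2 decimals: 592.22

592.22


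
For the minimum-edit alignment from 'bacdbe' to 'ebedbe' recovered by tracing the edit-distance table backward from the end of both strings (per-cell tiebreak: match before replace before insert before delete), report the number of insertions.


Edit distance = 3. Backtracking from cell (6, 6) with preference match > replace > insert > delete,
then listing the resulting alignment 'bacdbe' -> 'ebedbe' left to right:
  Step 1: replace b->e
  Step 2: replace a->b
  Step 3: replace c->e
  Step 4: keep 'd'
  Step 5: keep 'b'
  Step 6: keep 'e'
Total insertions: 0

0


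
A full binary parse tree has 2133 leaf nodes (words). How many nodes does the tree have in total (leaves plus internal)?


Leaf nodes (terminals): 2133
Internal nodes = n - 1 = 2133 - 1 = 2132
Total = leaves + internal = 2133 + 2132 = 4265

4265


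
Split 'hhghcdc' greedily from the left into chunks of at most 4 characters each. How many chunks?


'hhghcdc' has 7 characters.
Chunking with max size 4:
  Chunk 1: 'hhgh' (positions 0-3)
  Chunk 2: 'cdc' (positions 4-6)
Total chunks: ceil(7 / 4) = 2

2


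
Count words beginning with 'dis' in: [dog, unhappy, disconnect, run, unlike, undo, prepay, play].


Checking each word for prefix 'dis':
  'dog' -> no (count: 0)
  'unhappy' -> no (count: 0)
  'disconnect' -> YES, starts with 'dis' (count: 1)
  'run' -> no (count: 1)
  'unlike' -> no (count: 1)
  'undo' -> no (count: 1)
  'prepay' -> no (count: 1)
  'play' -> no (count: 1)
Total with prefix 'dis': 1

1


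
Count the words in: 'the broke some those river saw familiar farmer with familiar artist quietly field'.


Counting words by splitting on spaces:
  Word 1: 'the'
  Word 2: 'broke'
  Word 3: 'some'
  Word 4: 'those'
  Word 5: 'river'
  Word 6: 'saw'
  Word 7: 'familiar'
  Word 8: 'farmer'
  Word 9: 'with'
  Word 10: 'familiar'
  Word 11: 'artist'
  Word 12: 'quietly'
  Word 13: 'field'
Total words: 13

13


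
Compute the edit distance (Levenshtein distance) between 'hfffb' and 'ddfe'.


Building DP table for s1='hfffb' (len 5) and s2='ddfe' (len 4):
       d  d  f  e
    0  1  2  3  4
  h 1  1  2  3  4
  f 2  2  2  2  3
  f 3  3  3  2  3
  f 4  4  4  3  3
  b 5  5  5  4  4
Edit distance = dp[5][4] = 4

4


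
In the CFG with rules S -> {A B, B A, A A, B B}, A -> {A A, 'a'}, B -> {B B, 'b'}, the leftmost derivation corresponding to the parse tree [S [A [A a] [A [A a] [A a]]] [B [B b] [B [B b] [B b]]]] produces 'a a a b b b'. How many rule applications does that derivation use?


Every bracketed nonterminal node [X ...] in the tree is produced by exactly one rule application.
Reading the tree off as a leftmost derivation:
  Step 1: S  =>  A B   (applied S -> A B)
  Step 2: A B  =>  A A B   (applied A -> A A)
  Step 3: A A B  =>  a A B   (applied A -> a)
  Step 4: a A B  =>  a A A B   (applied A -> A A)
  Step 5: a A A B  =>  a a A B   (applied A -> a)
  Step 6: a a A B  =>  a a a B   (applied A -> a)
  Step 7: a a a B  =>  a a a B B   (applied B -> B B)
  Step 8: a a a B B  =>  a a a b B   (applied B -> b)
  Step 9: a a a b B  =>  a a a b B B   (applied B -> B B)
  Step 10: a a a b B B  =>  a a a b b B   (applied B -> b)
  Step 11: a a a b b B  =>  a a a b b b   (applied B -> b)
Final yield: a a a b b b
Total rewrite steps: 11

11


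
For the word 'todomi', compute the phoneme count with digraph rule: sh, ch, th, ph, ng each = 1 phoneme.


Parsing 'todomi' greedily, digraphs first:
  't' -> consonant phoneme (phonemes so far: 1)
  'o' -> vowel phoneme (phonemes so far: 2)
  'd' -> consonant phoneme (phonemes so far: 3)
  'o' -> vowel phoneme (phonemes so far: 4)
  'm' -> consonant phoneme (phonemes so far: 5)
  'i' -> vowel phoneme (phonemes so far: 6)
Total phonemes: 6

6


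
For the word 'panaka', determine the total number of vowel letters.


Scanning each character of 'panaka':
  Position 1: 'p' -> consonant (running count: 0)
  Position 2: 'a' -> vowel (running count: 1)
  Position 3: 'n' -> consonant (running count: 1)
  Position 4: 'a' -> vowel (running count: 2)
  Position 5: 'k' -> consonant (running count: 2)
  Position 6: 'a' -> vowel (running count: 3)
Total vowels: 3

3


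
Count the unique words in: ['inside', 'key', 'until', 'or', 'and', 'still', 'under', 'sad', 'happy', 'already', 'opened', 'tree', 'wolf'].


Listing all tokens and tracking unique types:
  Token 1: 'inside' -> NEW (unique so far: 1)
  Token 2: 'key' -> NEW (unique so far: 2)
  Token 3: 'until' -> NEW (unique so far: 3)
  Token 4: 'or' -> NEW (unique so far: 4)
  Token 5: 'and' -> NEW (unique so far: 5)
  Token 6: 'still' -> NEW (unique so far: 6)
  Token 7: 'under' -> NEW (unique so far: 7)
  Token 8: 'sad' -> NEW (unique so far: 8)
  Token 9: 'happy' -> NEW (unique so far: 9)
  Token 10: 'already' -> NEW (unique so far: 10)
  Token 11: 'opened' -> NEW (unique so far: 11)
  Token 12: 'tree' -> NEW (unique so far: 12)
  Token 13: 'wolf' -> NEW (unique so far: 13)
Unique types: ('already', 'and', 'happy', 'inside', 'key', 'opened', 'or', 'sad', 'still', 'tree', 'under', 'until', 'wolf')
Vocabulary size: 13

13


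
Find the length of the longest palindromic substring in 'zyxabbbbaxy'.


Scanning 'zyxabbbbaxy' for palindromic substrings.
Substring at positions 1-10: 'yxabbbbaxy'.
Check: reverse('yxabbbbaxy') = 'yxabbbbaxy' -> palindrome confirmed.
Neighbouring characters ('z' / '-') break symmetry, so it cannot extend further.
No longer palindromic substring exists; longest length = 10

10


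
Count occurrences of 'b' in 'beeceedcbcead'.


Scanning 'beeceedcbcead' for 'b':
  Position 0: 'b' -> MATCH (count: 1)
  Position 8: 'b' -> MATCH (count: 2)
Total occurrences of 'b': 2

2


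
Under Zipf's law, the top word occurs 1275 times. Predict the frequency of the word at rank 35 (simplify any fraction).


Zipf's law: freq(rank) = f1 / rank
f1 = 1275, rank = 35
freq = 1275 / 35
GCD(1275, 35) = 5
Simplified: 255/7

255/7


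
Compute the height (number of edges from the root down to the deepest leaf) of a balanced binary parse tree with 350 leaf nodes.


In a balanced binary tree with n leaves the deepest leaf is ceil(log2(n)) edges below the root.
log2(350) = 8.4512
ceil(8.4512) = 9
height (edges) = 9

9


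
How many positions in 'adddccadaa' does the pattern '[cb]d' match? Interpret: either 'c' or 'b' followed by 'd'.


Pattern: [cb]d means either 'c' or 'b' followed by 'd'.
Scanning 'adddccadaa' position-by-position:
  Pos 0: window 'ad' -> no
  Pos 1: window 'dd' -> no
  Pos 2: window 'dd' -> no
  Pos 3: window 'dc' -> no
  Pos 4: window 'cc' -> no
  Pos 5: window 'ca' -> no
  Pos 6: window 'ad' -> no
  Pos 7: window 'da' -> no
  Pos 8: window 'aa' -> no
  Pos 9: window 'a' -> no
Total matches: 0

0


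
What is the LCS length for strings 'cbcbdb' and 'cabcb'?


DP table for LCS of 'cbcbdb' and 'cabcb':
       c  a  b  c  b
    0  0  0  0  0  0
  c 0  1  1  1  1  1
  b 0  1  1  2  2  2
  c 0  1  1  2  3  3
  b 0  1  1  2  3  4
  d 0  1  1  2  3  4
  b 0  1  1  2  3  4
LCS: 'cbcb'
LCS length = 4

4


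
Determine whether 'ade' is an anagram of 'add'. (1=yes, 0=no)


Sort characters of 'ade': 'ade'
Sort characters of 'add': 'add'
Sorted forms differ -> they are NOT anagrams
Result: 0

0


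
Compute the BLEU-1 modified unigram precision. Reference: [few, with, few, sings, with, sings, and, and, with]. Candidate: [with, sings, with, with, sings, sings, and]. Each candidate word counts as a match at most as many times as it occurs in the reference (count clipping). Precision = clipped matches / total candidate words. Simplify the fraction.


Reference word counts: {'and': 2, 'few': 2, 'sings': 2, 'with': 3}
Checking each candidate word (with clipping):
  'with' -> in reference (ref count 3, used 1/3) -> match (matches: 1)
  'sings' -> in reference (ref count 2, used 1/2) -> match (matches: 2)
  'with' -> in reference (ref count 3, used 2/3) -> match (matches: 3)
  'with' -> in reference (ref count 3, used 3/3) -> match (matches: 4)
  'sings' -> in reference (ref count 2, used 2/2) -> match (matches: 5)
  'sings' -> ref count 2 already used up (2/2) -> clipped, no match (matches: 5)
  'and' -> in reference (ref count 2, used 1/2) -> match (matches: 6)
Clipped matches: 6, Candidate length: 7
Precision = 6/7

6/7


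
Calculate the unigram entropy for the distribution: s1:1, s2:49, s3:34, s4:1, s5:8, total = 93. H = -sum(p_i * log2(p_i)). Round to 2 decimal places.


Computing entropy H = -sum(p_i * log2(p_i)):
  s1: p = 1/93 = 0.0108, -p*log2(p) = 0.0703
  s2: p = 49/93 = 0.5269, -p*log2(p) = 0.4871
  s3: p = 34/93 = 0.3656, -p*log2(p) = 0.5307
  s4: p = 1/93 = 0.0108, -p*log2(p) = 0.0703
  s5: p = 8/93 = 0.0860, -p*log2(p) = 0.3044
H = sum of terms = 1.4628
Rounded to 2 decimals: 1.46

1.46


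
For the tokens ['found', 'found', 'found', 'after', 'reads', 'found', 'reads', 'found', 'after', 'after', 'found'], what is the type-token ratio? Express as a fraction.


Tokens: 11
Unique types: ('after', 'found', 'reads') = 3
TTR = 3/11
Already in lowest terms.

3/11


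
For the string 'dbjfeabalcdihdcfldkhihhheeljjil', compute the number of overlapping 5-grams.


String 'dbjfeabalcdihdcfldkhihhheeljjil' has length L = 31.
Number of overlapping n-grams = L - n + 1
Substituting: 31 - 5 + 1 = 27

27


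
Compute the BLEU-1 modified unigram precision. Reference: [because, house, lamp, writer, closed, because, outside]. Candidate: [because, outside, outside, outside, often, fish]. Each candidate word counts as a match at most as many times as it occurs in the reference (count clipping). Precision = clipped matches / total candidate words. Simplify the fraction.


Reference word counts: {'because': 2, 'closed': 1, 'house': 1, 'lamp': 1, 'outside': 1, 'writer': 1}
Checking each candidate word (with clipping):
  'because' -> in reference (ref count 2, used 1/2) -> match (matches: 1)
  'outside' -> in reference (ref count 1, used 1/1) -> match (matches: 2)
  'outside' -> ref count 1 already used up (1/1) -> clipped, no match (matches: 2)
  'outside' -> ref count 1 already used up (1/1) -> clipped, no match (matches: 2)
  'often' -> not in reference -> no match (matches: 2)
  'fish' -> not in reference -> no match (matches: 2)
Clipped matches: 2, Candidate length: 6
Precision = 2/6 = 1/3

1/3


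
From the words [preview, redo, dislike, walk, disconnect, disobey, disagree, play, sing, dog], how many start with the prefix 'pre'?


Checking each word for prefix 'pre':
  'preview' -> YES, starts with 'pre' (count: 1)
  'redo' -> no (count: 1)
  'dislike' -> no (count: 1)
  'walk' -> no (count: 1)
  'disconnect' -> no (count: 1)
  'disobey' -> no (count: 1)
  'disagree' -> no (count: 1)
  'play' -> no (count: 1)
  'sing' -> no (count: 1)
  'dog' -> no (count: 1)
Total with prefix 'pre': 1

1


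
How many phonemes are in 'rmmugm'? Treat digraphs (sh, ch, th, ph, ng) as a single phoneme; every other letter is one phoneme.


Parsing 'rmmugm' greedily, digraphs first:
  'r' -> consonant phoneme (phonemes so far: 1)
  'm' -> consonant phoneme (phonemes so far: 2)
  'm' -> consonant phoneme (phonemes so far: 3)
  'u' -> vowel phoneme (phonemes so far: 4)
  'g' -> consonant phoneme (phonemes so far: 5)
  'm' -> consonant phoneme (phonemes so far: 6)
Total phonemes: 6

6


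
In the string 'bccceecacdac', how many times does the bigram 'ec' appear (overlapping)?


Scanning 'bccceecacdac' for bigram 'ec':
  Position 0: 'bc' -> no
  Position 1: 'cc' -> no
  Position 2: 'cc' -> no
  Position 3: 'ce' -> no
  Position 4: 'ee' -> no
  Position 5: 'ec' -> MATCH
  Position 6: 'ca' -> no
  Position 7: 'ac' -> no
  Position 8: 'cd' -> no
  Position 9: 'da' -> no
  Position 10: 'ac' -> no
Total matches: 1

1


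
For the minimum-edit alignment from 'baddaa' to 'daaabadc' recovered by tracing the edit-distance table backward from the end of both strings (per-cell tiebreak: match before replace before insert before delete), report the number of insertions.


Edit distance = 6. Backtracking from cell (6, 8) with preference match > replace > insert > delete,
then listing the resulting alignment 'baddaa' -> 'daaabadc' left to right:
  Step 1: insert 'd' [insertion #1]
  Step 2: replace b->a
  Step 3: keep 'a'
  Step 4: replace d->a
  Step 5: replace d->b
  Step 6: keep 'a'
  Step 7: insert 'd' [insertion #2]
  Step 8: replace a->c
Total insertions: 2

2


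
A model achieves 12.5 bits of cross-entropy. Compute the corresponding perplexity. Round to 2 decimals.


Perplexity formula: PP = 2^H
H = 12.5
PP = 2^12.5
Decompose: 2^12.5 = 2^12 * 2^0.5 = 2^12 * sqrt(2)
2^12 = 4096, sqrt(2) ~ 1.4142136
PP ~ 4096 * 1.4142136 = 5792.6189056
Rounded to 2 decimals: 5792.62

5792.62


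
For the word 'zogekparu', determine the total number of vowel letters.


Scanning each character of 'zogekparu':
  Position 1: 'z' -> consonant (running count: 0)
  Position 2: 'o' -> vowel (running count: 1)
  Position 3: 'g' -> consonant (running count: 1)
  Position 4: 'e' -> vowel (running count: 2)
  Position 5: 'k' -> consonant (running count: 2)
  Position 6: 'p' -> consonant (running count: 2)
  Position 7: 'a' -> vowel (running count: 3)
  Position 8: 'r' -> consonant (running count: 3)
  Position 9: 'u' -> vowel (running count: 4)
Total vowels: 4

4


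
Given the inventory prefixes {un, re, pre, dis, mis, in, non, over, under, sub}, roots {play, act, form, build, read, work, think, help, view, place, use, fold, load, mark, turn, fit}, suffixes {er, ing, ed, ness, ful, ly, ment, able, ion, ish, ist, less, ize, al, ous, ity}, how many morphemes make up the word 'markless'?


Segmenting 'markless' against the inventory:
  'mark' -> root (morpheme 1)
  'less' -> suffix (morpheme 2)
Total morphemes: 2

2


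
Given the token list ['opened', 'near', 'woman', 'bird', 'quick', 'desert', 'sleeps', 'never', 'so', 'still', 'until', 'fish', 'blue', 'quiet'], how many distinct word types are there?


Listing all tokens and tracking unique types:
  Token 1: 'opened' -> NEW (unique so far: 1)
  Token 2: 'near' -> NEW (unique so far: 2)
  Token 3: 'woman' -> NEW (unique so far: 3)
  Token 4: 'bird' -> NEW (unique so far: 4)
  Token 5: 'quick' -> NEW (unique so far: 5)
  Token 6: 'desert' -> NEW (unique so far: 6)
  Token 7: 'sleeps' -> NEW (unique so far: 7)
  Token 8: 'never' -> NEW (unique so far: 8)
  Token 9: 'so' -> NEW (unique so far: 9)
  Token 10: 'still' -> NEW (unique so far: 10)
  Token 11: 'until' -> NEW (unique so far: 11)
  Token 12: 'fish' -> NEW (unique so far: 12)
  Token 13: 'blue' -> NEW (unique so far: 13)
  Token 14: 'quiet' -> NEW (unique so far: 14)
Unique types: ('bird', 'blue', 'desert', 'fish', 'near', 'never', 'opened', 'quick', 'quiet', 'sleeps', 'so', 'still', 'until', 'woman')
Vocabulary size: 14

14


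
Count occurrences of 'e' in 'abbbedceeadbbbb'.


Scanning 'abbbedceeadbbbb' for 'e':
  Position 4: 'e' -> MATCH (count: 1)
  Position 7: 'e' -> MATCH (count: 2)
  Position 8: 'e' -> MATCH (count: 3)
Total occurrences of 'e': 3

3


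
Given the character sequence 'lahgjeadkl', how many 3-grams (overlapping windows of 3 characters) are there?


String 'lahgjeadkl' has length L = 10.
Number of overlapping n-grams = L - n + 1
Substituting: 10 - 3 + 1 = 8

8


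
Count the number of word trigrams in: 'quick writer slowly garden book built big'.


Word trigrams from [7] words:
  Trigram 1: (quick writer slowly)
  Trigram 2: (writer slowly garden)
  Trigram 3: (slowly garden book)
  Trigram 4: (garden book built)
  Trigram 5: (book built big)
Total word trigrams: 7 - 2 = 5

5


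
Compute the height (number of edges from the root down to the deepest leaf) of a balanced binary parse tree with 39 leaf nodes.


In a balanced binary tree with n leaves the deepest leaf is ceil(log2(n)) edges below the root.
log2(39) = 5.2854
ceil(5.2854) = 6
height (edges) = 6

6


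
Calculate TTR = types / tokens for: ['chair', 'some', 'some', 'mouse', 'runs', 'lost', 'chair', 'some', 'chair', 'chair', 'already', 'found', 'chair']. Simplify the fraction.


Tokens: 13
Unique types: ('already', 'chair', 'found', 'lost', 'mouse', 'runs', 'some') = 7
TTR = 7/13
Already in lowest terms.

7/13


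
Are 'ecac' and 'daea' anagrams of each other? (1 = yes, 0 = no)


Sort characters of 'ecac': 'acce'
Sort characters of 'daea': 'aade'
Sorted forms differ -> they are NOT anagrams
Result: 0

0


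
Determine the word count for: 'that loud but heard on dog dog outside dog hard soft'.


Counting words by splitting on spaces:
  Word 1: 'that'
  Word 2: 'loud'
  Word 3: 'but'
  Word 4: 'heard'
  Word 5: 'on'
  Word 6: 'dog'
  Word 7: 'dog'
  Word 8: 'outside'
  Word 9: 'dog'
  Word 10: 'hard'
  Word 11: 'soft'
Total words: 11

11


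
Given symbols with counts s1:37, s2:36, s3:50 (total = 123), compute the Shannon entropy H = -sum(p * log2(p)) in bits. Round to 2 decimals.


Computing entropy H = -sum(p_i * log2(p_i)):
  s1: p = 37/123 = 0.3008, -p*log2(p) = 0.5213
  s2: p = 36/123 = 0.2927, -p*log2(p) = 0.5188
  s3: p = 50/123 = 0.4065, -p*log2(p) = 0.5279
H = sum of terms = 1.5680
Rounded to 2 decimals: 1.57

1.57


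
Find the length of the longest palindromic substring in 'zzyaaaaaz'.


Scanning 'zzyaaaaaz' for palindromic substrings.
Substring at positions 3-7: 'aaaaa'.
Check: reverse('aaaaa') = 'aaaaa' -> palindrome confirmed.
Neighbouring characters ('y' / 'z') break symmetry, so it cannot extend further.
No longer palindromic substring exists; longest length = 5

5
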